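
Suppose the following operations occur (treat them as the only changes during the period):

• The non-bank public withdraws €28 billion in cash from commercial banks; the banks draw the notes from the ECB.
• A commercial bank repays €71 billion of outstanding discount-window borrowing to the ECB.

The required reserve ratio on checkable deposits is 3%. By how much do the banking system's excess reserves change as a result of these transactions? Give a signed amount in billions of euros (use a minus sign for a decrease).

-€98.16 billion

Currency withdrawal €28 billion: reserves −€28B, deposits −€28B.
Discount-window repayment €71 billion: reserves −€71B, deposits 0.
Totals: Δreserves = −€99B, Δdeposits = −€28B.
Δrequired reserves = 3% × −€28B = −€0.84B.
Δexcess reserves = Δreserves − Δrequired = −€99B − (−€0.84B) = -€98.16 billion.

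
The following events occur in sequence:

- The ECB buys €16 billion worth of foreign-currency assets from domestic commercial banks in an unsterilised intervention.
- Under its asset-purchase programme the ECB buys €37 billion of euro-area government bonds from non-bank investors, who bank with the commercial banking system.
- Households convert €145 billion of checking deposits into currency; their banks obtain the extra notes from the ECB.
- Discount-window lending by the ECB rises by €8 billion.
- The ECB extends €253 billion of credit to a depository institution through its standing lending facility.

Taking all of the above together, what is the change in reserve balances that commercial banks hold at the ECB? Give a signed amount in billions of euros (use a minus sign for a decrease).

ECB balance sheet:
  Assets:      Securities +€37B, Loans to banks +€261B, Foreign assets +€16B
  Liabilities: Bank reserves +€169B, Currency in circulation +€145B
Commercial banking system:
  Assets:      Reserves at CB +€169B, Foreign assets −€16B
  Liabilities: Checkable deposits −€108B, Borrowings from CB +€261B
So the change in reserve balances that commercial banks hold at the ECB is +€169 billion.

+€169 billion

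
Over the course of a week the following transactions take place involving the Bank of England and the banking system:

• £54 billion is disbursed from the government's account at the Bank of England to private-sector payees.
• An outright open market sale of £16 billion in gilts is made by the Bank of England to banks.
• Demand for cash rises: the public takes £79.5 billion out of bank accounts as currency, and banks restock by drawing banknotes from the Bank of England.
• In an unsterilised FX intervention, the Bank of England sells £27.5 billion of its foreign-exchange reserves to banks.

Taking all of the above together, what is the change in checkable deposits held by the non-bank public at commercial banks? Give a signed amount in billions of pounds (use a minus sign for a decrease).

Bank of England balance sheet:
  Assets:      Securities −£16B, Foreign assets −£27.5B
  Liabilities: Bank reserves −£69B, Currency in circulation +£79.5B, Government deposits −£54B
Commercial banking system:
  Assets:      Reserves at CB −£69B, Securities +£16B, Foreign assets +£27.5B
  Liabilities: Checkable deposits −£25.5B
So the change in checkable deposits held by the non-bank public at commercial banks is -£25.5 billion.

-£25.5 billion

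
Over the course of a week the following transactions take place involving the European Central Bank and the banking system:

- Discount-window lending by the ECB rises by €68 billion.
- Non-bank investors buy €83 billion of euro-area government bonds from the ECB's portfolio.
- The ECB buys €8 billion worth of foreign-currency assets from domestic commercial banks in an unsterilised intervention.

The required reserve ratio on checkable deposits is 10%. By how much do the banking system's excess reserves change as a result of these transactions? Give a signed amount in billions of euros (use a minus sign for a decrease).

+€1.3 billion

Discount-window loan €68 billion: reserves +€68B, deposits 0.
Asset sale (to non-banks) €83 billion: reserves −€83B, deposits −€83B.
FX purchase €8 billion: reserves +€8B, deposits 0.
Totals: Δreserves = −€7B, Δdeposits = −€83B.
Δrequired reserves = 10% × −€83B = −€8.3B.
Δexcess reserves = Δreserves − Δrequired = −€7B − (−€8.3B) = +€1.3 billion.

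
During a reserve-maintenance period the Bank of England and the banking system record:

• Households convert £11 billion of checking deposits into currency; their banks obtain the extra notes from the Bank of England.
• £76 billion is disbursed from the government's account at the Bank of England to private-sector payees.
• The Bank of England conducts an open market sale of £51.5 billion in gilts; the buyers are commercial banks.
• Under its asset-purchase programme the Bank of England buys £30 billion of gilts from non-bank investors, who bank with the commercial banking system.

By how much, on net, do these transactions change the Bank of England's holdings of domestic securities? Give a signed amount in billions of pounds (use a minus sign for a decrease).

-£21.5 billion

Bank of England balance sheet:
  Assets:      Securities −£21.5B
  Liabilities: Bank reserves +£43.5B, Currency in circulation +£11B, Government deposits −£76B
Commercial banking system:
  Assets:      Reserves at CB +£43.5B, Securities +£51.5B
  Liabilities: Checkable deposits +£95B
So the change in the Bank of England's holdings of domestic securities is -£21.5 billion.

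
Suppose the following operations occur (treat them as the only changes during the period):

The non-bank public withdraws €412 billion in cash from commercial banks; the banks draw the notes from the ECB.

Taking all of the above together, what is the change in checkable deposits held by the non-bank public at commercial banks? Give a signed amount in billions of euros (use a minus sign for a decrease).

ECB balance sheet:
  Assets:      no change
  Liabilities: Bank reserves −€412B, Currency in circulation +€412B
Commercial banking system:
  Assets:      Reserves at CB −€412B
  Liabilities: Checkable deposits −€412B
So the change in checkable deposits held by the non-bank public at commercial banks is -€412 billion.

-€412 billion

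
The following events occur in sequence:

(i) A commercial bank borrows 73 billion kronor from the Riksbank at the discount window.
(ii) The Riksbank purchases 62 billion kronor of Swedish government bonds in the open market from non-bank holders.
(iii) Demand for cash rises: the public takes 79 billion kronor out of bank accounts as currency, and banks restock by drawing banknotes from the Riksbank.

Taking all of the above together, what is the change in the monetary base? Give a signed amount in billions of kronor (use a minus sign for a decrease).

Discount-window loan 73 billion kronor: Riksbank balance sheet expands → +73B.
Asset purchase (from non-banks) 62 billion kronor: Riksbank balance sheet expands → +62B.
Currency withdrawal 79 billion kronor: just a shift between currency and reserves — both are base money → 0.
Net: 73 + 62 + 0 = +135 billion.

+135 billion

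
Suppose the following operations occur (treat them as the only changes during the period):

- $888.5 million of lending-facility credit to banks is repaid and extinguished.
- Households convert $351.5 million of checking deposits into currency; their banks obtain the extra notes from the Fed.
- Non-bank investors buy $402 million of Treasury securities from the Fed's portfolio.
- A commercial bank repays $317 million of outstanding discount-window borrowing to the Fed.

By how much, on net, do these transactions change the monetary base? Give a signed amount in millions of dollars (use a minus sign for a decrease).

Fed balance sheet:
  Assets:      Securities −$402M, Loans to banks −$1205.5M
  Liabilities: Bank reserves −$1959M, Currency in circulation +$351.5M
Monetary base = currency + reserves: +$351.5M + (−$1959M) = -$1607.5 million.

-$1607.5 million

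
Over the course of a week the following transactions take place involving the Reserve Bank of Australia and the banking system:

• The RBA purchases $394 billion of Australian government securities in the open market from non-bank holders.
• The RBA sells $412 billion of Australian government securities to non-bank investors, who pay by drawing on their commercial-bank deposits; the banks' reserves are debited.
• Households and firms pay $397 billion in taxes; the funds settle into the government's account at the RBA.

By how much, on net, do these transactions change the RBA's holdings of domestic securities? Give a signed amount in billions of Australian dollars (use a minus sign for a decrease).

-$18 billion

RBA balance sheet:
  Assets:      Securities −$18B
  Liabilities: Bank reserves −$415B, Government deposits +$397B
So the change in the RBA's holdings of domestic securities is -$18 billion.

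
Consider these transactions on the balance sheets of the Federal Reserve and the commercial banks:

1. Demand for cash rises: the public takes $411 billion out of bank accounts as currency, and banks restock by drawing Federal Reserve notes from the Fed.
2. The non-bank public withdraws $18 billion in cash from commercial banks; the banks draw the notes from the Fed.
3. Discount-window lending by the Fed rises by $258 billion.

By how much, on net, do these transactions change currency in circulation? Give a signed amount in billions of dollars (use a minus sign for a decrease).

+$429 billion

Fed balance sheet:
  Assets:      Loans to banks +$258B
  Liabilities: Bank reserves −$171B, Currency in circulation +$429B
So the change in currency in circulation is +$429 billion.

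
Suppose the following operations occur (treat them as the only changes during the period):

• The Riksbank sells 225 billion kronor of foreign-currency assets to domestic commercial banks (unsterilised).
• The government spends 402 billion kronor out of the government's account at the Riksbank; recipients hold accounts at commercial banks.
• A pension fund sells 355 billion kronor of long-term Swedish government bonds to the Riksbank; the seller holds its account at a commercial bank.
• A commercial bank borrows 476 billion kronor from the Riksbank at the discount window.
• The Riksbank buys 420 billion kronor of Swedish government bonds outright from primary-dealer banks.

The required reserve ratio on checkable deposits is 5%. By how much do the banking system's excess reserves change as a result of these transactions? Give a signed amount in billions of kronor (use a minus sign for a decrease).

+1390.15 billion

FX sale 225 billion kronor: reserves −225B, deposits 0.
Government spending 402 billion kronor: reserves +402B, deposits +402B.
Asset purchase (from non-banks) 355 billion kronor: reserves +355B, deposits +355B.
Discount-window loan 476 billion kronor: reserves +476B, deposits 0.
OMO purchase (from banks) 420 billion kronor: reserves +420B, deposits 0.
Totals: Δreserves = +1428B, Δdeposits = +757B.
Δrequired reserves = 5% × +757B = +37.85B.
Δexcess reserves = Δreserves − Δrequired = +1428B − (+37.85B) = +1390.15 billion.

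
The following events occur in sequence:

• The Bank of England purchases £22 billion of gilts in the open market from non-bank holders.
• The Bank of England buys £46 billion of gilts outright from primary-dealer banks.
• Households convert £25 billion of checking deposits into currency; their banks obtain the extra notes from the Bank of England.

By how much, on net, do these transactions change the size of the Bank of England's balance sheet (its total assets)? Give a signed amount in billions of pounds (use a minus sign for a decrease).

Bank of England balance sheet:
  Assets:      Securities +£68B
  Liabilities: Bank reserves +£43B, Currency in circulation +£25B
Change in total Bank of England assets = +£68 billion.

+£68 billion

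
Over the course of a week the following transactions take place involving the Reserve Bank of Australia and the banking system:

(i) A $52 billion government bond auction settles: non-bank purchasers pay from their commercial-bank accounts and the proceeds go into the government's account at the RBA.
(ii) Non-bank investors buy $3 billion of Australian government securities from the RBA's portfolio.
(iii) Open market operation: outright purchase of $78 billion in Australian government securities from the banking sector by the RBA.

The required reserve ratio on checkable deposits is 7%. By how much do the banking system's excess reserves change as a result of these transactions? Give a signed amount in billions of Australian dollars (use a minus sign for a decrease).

Government account inflow $52 billion: reserves −$52B, deposits −$52B.
Asset sale (to non-banks) $3 billion: reserves −$3B, deposits −$3B.
OMO purchase (from banks) $78 billion: reserves +$78B, deposits 0.
Totals: Δreserves = +$23B, Δdeposits = −$55B.
Δrequired reserves = 7% × −$55B = −$3.85B.
Δexcess reserves = Δreserves − Δrequired = +$23B − (−$3.85B) = +$26.85 billion.

+$26.85 billion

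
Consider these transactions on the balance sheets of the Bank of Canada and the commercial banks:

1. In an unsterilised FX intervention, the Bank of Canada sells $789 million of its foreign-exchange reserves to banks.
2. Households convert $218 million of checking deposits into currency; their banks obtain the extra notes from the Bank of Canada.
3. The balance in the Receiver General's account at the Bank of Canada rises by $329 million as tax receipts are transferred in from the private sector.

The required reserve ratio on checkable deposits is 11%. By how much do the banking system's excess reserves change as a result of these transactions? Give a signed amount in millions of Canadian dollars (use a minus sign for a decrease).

FX sale $789 million: reserves −$789M, deposits 0.
Currency withdrawal $218 million: reserves −$218M, deposits −$218M.
Government account inflow $329 million: reserves −$329M, deposits −$329M.
Totals: Δreserves = −$1336M, Δdeposits = −$547M.
Δrequired reserves = 11% × −$547M = −$60.17M.
Δexcess reserves = Δreserves − Δrequired = −$1336M − (−$60.17M) = -$1275.83 million.

-$1275.83 million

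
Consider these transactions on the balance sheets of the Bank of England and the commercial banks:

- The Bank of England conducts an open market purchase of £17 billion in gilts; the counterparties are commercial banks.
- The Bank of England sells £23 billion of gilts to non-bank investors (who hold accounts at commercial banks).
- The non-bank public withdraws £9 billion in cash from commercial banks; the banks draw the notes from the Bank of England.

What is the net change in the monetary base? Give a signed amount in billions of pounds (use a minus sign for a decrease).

-£6 billion

Bank of England balance sheet:
  Assets:      Securities −£6B
  Liabilities: Bank reserves −£15B, Currency in circulation +£9B
Commercial banking system:
  Assets:      Reserves at CB −£15B, Securities −£17B
  Liabilities: Checkable deposits −£32B
Monetary base = currency + reserves: +£9B + (−£15B) = -£6 billion.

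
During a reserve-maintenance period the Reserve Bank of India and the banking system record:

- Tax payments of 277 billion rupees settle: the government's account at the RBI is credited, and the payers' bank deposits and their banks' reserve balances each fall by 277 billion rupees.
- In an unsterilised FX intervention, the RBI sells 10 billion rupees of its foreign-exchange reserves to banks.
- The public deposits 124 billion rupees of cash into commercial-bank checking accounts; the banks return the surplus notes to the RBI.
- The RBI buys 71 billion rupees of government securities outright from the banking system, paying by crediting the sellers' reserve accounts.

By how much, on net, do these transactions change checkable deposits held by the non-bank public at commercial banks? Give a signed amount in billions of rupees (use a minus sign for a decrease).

Government account inflow 277 billion rupees: non-bank counterparties' bank balances fall → −277B.
FX sale 10 billion rupees: the counterparty is a bank, so public deposits are unchanged → 0.
Currency deposit 124 billion rupees: non-bank counterparties' bank balances rise → +124B.
OMO purchase (from banks) 71 billion rupees: the counterparty is a bank, so public deposits are unchanged → 0.
Net: −277 + 0 + 124 + 0 = -153 billion.

-153 billion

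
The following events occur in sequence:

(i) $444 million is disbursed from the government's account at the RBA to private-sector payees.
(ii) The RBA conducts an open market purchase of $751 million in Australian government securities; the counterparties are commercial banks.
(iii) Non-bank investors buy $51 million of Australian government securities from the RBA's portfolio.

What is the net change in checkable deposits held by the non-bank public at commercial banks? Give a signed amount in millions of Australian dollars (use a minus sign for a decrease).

+$393 million

RBA balance sheet:
  Assets:      Securities +$700M
  Liabilities: Bank reserves +$1144M, Government deposits −$444M
Commercial banking system:
  Assets:      Reserves at CB +$1144M, Securities −$751M
  Liabilities: Checkable deposits +$393M
So the change in checkable deposits held by the non-bank public at commercial banks is +$393 million.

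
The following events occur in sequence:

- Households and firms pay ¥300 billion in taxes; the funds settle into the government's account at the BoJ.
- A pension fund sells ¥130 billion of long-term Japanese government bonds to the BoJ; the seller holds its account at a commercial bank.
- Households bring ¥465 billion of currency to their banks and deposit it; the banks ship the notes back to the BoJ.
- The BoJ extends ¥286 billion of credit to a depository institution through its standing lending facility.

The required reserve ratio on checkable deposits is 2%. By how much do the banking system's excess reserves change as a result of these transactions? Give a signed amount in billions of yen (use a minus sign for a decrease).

+¥575.1 billion

Government account inflow ¥300 billion: reserves −¥300B, deposits −¥300B.
Asset purchase (from non-banks) ¥130 billion: reserves +¥130B, deposits +¥130B.
Currency deposit ¥465 billion: reserves +¥465B, deposits +¥465B.
Discount-window loan ¥286 billion: reserves +¥286B, deposits 0.
Totals: Δreserves = +¥581B, Δdeposits = +¥295B.
Δrequired reserves = 2% × +¥295B = +¥5.9B.
Δexcess reserves = Δreserves − Δrequired = +¥581B − (+¥5.9B) = +¥575.1 billion.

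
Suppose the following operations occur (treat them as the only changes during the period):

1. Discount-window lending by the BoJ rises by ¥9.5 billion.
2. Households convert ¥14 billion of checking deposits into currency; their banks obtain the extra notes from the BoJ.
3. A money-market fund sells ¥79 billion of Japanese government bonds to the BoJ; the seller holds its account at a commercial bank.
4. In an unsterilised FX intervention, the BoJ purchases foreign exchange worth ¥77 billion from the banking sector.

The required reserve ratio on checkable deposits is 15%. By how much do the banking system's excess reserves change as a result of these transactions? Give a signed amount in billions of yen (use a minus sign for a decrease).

Discount-window loan ¥9.5 billion: reserves +¥9.5B, deposits 0.
Currency withdrawal ¥14 billion: reserves −¥14B, deposits −¥14B.
Asset purchase (from non-banks) ¥79 billion: reserves +¥79B, deposits +¥79B.
FX purchase ¥77 billion: reserves +¥77B, deposits 0.
Totals: Δreserves = +¥151.5B, Δdeposits = +¥65B.
Δrequired reserves = 15% × +¥65B = +¥9.75B.
Δexcess reserves = Δreserves − Δrequired = +¥151.5B − (+¥9.75B) = +¥141.75 billion.

+¥141.75 billion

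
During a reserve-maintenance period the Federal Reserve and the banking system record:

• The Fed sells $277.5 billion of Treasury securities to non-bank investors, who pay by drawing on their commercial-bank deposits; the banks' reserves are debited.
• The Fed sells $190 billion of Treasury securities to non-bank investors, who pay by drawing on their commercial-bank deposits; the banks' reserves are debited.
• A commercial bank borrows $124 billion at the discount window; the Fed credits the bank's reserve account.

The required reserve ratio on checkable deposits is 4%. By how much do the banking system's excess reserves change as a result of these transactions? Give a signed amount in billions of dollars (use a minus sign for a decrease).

Asset sale (to non-banks) $277.5 billion: reserves −$277.5B, deposits −$277.5B.
Asset sale (to non-banks) $190 billion: reserves −$190B, deposits −$190B.
Discount-window loan $124 billion: reserves +$124B, deposits 0.
Totals: Δreserves = −$343.5B, Δdeposits = −$467.5B.
Δrequired reserves = 4% × −$467.5B = −$18.7B.
Δexcess reserves = Δreserves − Δrequired = −$343.5B − (−$18.7B) = -$324.8 billion.

-$324.8 billion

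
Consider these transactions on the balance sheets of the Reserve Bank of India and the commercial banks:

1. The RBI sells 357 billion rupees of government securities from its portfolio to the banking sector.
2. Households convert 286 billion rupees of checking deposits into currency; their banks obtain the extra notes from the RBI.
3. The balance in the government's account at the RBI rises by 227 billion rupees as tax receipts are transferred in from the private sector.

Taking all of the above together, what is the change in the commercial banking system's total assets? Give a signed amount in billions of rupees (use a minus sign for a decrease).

-513 billion

RBI balance sheet:
  Assets:      Securities −357B
  Liabilities: Bank reserves −870B, Currency in circulation +286B, Government deposits +227B
Commercial banking system:
  Assets:      Reserves at CB −870B, Securities +357B
  Liabilities: Checkable deposits −513B
Change in total bank assets = -513 billion.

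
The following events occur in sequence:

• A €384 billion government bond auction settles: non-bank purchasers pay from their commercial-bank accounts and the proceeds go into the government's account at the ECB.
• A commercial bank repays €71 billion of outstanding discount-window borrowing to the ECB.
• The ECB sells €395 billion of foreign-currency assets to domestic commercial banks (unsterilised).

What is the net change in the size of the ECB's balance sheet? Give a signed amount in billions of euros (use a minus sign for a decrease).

-€466 billion

ECB balance sheet:
  Assets:      Loans to banks −€71B, Foreign assets −€395B
  Liabilities: Bank reserves −€850B, Government deposits +€384B
Commercial banking system:
  Assets:      Reserves at CB −€850B, Foreign assets +€395B
  Liabilities: Checkable deposits −€384B, Borrowings from CB −€71B
Change in total ECB assets = -€466 billion.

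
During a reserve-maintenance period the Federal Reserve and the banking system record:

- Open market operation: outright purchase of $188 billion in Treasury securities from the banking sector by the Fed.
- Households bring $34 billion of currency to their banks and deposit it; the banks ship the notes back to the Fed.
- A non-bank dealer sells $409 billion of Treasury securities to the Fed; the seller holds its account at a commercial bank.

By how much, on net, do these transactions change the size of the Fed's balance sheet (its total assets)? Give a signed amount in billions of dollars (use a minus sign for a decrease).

+$597 billion

Fed balance sheet:
  Assets:      Securities +$597B
  Liabilities: Bank reserves +$631B, Currency in circulation −$34B
Change in total Fed assets = +$597 billion.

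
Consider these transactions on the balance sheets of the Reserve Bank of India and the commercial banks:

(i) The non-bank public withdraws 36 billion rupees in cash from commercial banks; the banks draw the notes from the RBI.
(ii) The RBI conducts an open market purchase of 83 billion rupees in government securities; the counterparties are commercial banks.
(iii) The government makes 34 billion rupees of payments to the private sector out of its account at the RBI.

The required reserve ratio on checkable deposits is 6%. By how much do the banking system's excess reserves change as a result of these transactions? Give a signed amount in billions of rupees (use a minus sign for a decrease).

+81.12 billion

Currency withdrawal 36 billion rupees: reserves −36B, deposits −36B.
OMO purchase (from banks) 83 billion rupees: reserves +83B, deposits 0.
Government spending 34 billion rupees: reserves +34B, deposits +34B.
Totals: Δreserves = +81B, Δdeposits = −2B.
Δrequired reserves = 6% × −2B = −0.12B.
Δexcess reserves = Δreserves − Δrequired = +81B − (−0.12B) = +81.12 billion.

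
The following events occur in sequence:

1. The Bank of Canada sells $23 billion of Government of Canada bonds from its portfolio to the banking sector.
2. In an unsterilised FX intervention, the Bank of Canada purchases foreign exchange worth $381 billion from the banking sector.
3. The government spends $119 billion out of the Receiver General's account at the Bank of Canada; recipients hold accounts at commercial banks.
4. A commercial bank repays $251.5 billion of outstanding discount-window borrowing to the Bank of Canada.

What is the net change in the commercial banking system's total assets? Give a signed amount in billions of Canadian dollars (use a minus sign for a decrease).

OMO sale (to banks) $23 billion: just an asset swap on bank balance sheets → 0.
FX purchase $381 billion: just an asset swap on bank balance sheets → 0.
Government spending $119 billion: bank balance sheets expand → +$119B.
Discount-window repayment $251.5 billion: bank balance sheets shrink → −$251.5B.
Net: 0 + 0 + 119 − 251.5 = -$132.5 billion.

-$132.5 billion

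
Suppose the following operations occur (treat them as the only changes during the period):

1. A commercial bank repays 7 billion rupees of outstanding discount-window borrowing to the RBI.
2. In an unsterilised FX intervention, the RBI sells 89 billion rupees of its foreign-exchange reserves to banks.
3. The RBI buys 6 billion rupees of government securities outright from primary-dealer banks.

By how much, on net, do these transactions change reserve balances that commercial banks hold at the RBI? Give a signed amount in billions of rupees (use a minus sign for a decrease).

-90 billion

RBI balance sheet:
  Assets:      Securities +6B, Loans to banks −7B, Foreign assets −89B
  Liabilities: Bank reserves −90B
So the change in reserve balances that commercial banks hold at the RBI is -90 billion.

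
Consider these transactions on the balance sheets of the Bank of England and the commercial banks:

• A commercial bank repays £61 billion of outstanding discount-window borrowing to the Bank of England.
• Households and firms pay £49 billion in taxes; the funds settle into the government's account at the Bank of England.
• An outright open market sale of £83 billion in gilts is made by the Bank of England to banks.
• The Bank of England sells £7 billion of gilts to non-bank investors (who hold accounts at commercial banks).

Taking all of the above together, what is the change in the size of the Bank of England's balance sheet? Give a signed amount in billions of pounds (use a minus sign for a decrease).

Discount-window repayment £61 billion: a Bank of England asset is shed → −£61B.
Government account inflow £49 billion: only the composition of liabilities changes → 0.
OMO sale (to banks) £83 billion: a Bank of England asset is shed → −£83B.
Asset sale (to non-banks) £7 billion: a Bank of England asset is shed → −£7B.
Net: −61 + 0 − 83 − 7 = -£151 billion.

-£151 billion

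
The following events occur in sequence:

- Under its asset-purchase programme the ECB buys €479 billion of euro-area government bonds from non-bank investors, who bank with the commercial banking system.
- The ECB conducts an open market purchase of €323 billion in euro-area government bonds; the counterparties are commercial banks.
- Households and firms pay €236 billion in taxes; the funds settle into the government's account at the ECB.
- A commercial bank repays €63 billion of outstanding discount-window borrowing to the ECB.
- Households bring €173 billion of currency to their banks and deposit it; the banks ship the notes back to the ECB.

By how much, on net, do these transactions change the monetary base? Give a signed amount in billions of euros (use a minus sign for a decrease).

Asset purchase (from non-banks) €479 billion: ECB balance sheet expands → +€479B.
OMO purchase (from banks) €323 billion: ECB balance sheet expands → +€323B.
Government account inflow €236 billion: reserves shift to a non-base liability → −€236B.
Discount-window repayment €63 billion: ECB balance sheet contracts → −€63B.
Currency deposit €173 billion: just a shift between currency and reserves — both are base money → 0.
Net: 479 + 323 − 236 − 63 + 0 = +€503 billion.

+€503 billion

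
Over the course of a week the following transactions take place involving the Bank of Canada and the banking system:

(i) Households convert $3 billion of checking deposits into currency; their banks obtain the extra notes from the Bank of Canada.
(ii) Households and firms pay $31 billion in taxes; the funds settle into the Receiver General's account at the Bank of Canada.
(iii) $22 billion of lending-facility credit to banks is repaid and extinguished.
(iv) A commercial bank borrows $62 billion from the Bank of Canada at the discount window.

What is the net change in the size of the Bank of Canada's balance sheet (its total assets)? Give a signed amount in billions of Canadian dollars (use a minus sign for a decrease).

+$40 billion

Currency withdrawal $3 billion: only the composition of liabilities changes → 0.
Government account inflow $31 billion: only the composition of liabilities changes → 0.
Discount-window repayment $22 billion: a Bank of Canada asset is shed → −$22B.
Discount-window loan $62 billion: a Bank of Canada asset is acquired → +$62B.
Net: 0 + 0 − 22 + 62 = +$40 billion.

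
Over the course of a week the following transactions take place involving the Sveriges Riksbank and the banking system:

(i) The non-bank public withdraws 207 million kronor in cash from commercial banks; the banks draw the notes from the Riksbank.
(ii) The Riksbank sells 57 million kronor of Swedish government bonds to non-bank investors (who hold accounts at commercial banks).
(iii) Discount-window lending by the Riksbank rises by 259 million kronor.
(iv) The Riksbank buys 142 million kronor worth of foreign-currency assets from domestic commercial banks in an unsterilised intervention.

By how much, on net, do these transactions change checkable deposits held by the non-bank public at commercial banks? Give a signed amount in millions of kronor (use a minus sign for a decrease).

Riksbank balance sheet:
  Assets:      Securities −57M, Loans to banks +259M, Foreign assets +142M
  Liabilities: Bank reserves +137M, Currency in circulation +207M
Commercial banking system:
  Assets:      Reserves at CB +137M, Foreign assets −142M
  Liabilities: Checkable deposits −264M, Borrowings from CB +259M
So the change in checkable deposits held by the non-bank public at commercial banks is -264 million.

-264 million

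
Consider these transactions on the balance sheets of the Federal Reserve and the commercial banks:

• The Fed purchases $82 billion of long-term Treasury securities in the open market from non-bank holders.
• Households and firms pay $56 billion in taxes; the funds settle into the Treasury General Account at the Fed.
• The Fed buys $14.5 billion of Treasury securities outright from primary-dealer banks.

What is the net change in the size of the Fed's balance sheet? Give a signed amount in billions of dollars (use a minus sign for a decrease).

Asset purchase (from non-banks) $82 billion: a Fed asset is acquired → +$82B.
Government account inflow $56 billion: only the composition of liabilities changes → 0.
OMO purchase (from banks) $14.5 billion: a Fed asset is acquired → +$14.5B.
Net: 82 + 0 + 14.5 = +$96.5 billion.

+$96.5 billion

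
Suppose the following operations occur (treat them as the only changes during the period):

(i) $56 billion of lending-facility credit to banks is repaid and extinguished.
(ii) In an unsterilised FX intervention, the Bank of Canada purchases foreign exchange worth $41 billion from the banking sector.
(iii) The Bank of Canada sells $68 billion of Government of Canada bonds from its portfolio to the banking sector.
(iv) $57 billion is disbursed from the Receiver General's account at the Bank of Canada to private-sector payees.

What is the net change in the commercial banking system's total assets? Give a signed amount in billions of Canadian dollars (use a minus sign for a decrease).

Bank of Canada balance sheet:
  Assets:      Securities −$68B, Loans to banks −$56B, Foreign assets +$41B
  Liabilities: Bank reserves −$26B, Government deposits −$57B
Commercial banking system:
  Assets:      Reserves at CB −$26B, Securities +$68B, Foreign assets −$41B
  Liabilities: Checkable deposits +$57B, Borrowings from CB −$56B
Change in total bank assets = +$1 billion.

+$1 billion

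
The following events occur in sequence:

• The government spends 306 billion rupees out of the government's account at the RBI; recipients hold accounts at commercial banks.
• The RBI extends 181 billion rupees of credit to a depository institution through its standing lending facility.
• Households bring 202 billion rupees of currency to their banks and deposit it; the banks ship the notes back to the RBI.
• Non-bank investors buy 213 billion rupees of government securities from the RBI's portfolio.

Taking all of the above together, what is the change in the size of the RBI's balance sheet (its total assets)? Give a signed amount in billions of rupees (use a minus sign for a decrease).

-32 billion

Government spending 306 billion rupees: only the composition of liabilities changes → 0.
Discount-window loan 181 billion rupees: an RBI asset is acquired → +181B.
Currency deposit 202 billion rupees: only the composition of liabilities changes → 0.
Asset sale (to non-banks) 213 billion rupees: an RBI asset is shed → −213B.
Net: 0 + 181 + 0 − 213 = -32 billion.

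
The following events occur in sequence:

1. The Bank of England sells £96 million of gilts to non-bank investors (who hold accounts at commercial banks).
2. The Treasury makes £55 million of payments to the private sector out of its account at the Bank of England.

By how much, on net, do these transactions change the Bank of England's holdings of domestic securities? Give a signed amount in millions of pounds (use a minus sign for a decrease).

-£96 million

Bank of England balance sheet:
  Assets:      Securities −£96M
  Liabilities: Bank reserves −£41M, Government deposits −£55M
So the change in the Bank of England's holdings of domestic securities is -£96 million.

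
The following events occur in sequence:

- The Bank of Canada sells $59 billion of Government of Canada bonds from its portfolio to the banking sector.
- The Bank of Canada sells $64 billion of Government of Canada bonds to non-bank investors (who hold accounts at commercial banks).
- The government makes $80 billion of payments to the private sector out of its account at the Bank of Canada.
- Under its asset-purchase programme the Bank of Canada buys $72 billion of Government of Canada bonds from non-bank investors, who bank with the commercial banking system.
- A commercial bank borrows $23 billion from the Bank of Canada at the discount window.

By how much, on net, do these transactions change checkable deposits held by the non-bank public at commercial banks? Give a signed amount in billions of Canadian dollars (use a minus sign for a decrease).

OMO sale (to banks) $59 billion: the counterparty is a bank, so public deposits are unchanged → 0.
Asset sale (to non-banks) $64 billion: non-bank counterparties' bank balances fall → −$64B.
Government spending $80 billion: non-bank counterparties' bank balances rise → +$80B.
Asset purchase (from non-banks) $72 billion: non-bank counterparties' bank balances rise → +$72B.
Discount-window loan $23 billion: the counterparty is a bank, so public deposits are unchanged → 0.
Net: 0 − 64 + 80 + 72 + 0 = +$88 billion.

+$88 billion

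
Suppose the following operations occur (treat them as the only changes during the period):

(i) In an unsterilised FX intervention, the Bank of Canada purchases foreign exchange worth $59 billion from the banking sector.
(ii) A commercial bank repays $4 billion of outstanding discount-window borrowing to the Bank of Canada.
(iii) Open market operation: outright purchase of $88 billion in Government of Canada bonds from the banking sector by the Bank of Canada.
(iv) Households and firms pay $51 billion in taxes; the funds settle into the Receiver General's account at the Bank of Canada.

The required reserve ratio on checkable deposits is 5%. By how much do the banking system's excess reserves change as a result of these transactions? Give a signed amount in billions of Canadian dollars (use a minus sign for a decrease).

+$94.55 billion

FX purchase $59 billion: reserves +$59B, deposits 0.
Discount-window repayment $4 billion: reserves −$4B, deposits 0.
OMO purchase (from banks) $88 billion: reserves +$88B, deposits 0.
Government account inflow $51 billion: reserves −$51B, deposits −$51B.
Totals: Δreserves = +$92B, Δdeposits = −$51B.
Δrequired reserves = 5% × −$51B = −$2.55B.
Δexcess reserves = Δreserves − Δrequired = +$92B − (−$2.55B) = +$94.55 billion.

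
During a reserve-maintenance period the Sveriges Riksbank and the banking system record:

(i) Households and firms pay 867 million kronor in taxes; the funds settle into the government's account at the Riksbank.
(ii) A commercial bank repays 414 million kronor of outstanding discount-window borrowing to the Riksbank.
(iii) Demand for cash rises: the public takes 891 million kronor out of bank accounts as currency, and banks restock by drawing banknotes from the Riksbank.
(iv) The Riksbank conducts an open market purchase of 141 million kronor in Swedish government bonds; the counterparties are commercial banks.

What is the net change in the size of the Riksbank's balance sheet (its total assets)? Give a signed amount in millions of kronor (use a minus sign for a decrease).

-273 million

Government account inflow 867 million kronor: only the composition of liabilities changes → 0.
Discount-window repayment 414 million kronor: a Riksbank asset is shed → −414M.
Currency withdrawal 891 million kronor: only the composition of liabilities changes → 0.
OMO purchase (from banks) 141 million kronor: a Riksbank asset is acquired → +141M.
Net: 0 − 414 + 0 + 141 = -273 million.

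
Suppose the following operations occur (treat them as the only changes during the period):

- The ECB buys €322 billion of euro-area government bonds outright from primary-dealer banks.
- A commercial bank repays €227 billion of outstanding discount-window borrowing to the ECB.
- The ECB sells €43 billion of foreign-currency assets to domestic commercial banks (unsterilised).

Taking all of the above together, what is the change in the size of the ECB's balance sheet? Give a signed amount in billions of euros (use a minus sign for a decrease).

+€52 billion

ECB balance sheet:
  Assets:      Securities +€322B, Loans to banks −€227B, Foreign assets −€43B
  Liabilities: Bank reserves +€52B
Change in total ECB assets = +€52 billion.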